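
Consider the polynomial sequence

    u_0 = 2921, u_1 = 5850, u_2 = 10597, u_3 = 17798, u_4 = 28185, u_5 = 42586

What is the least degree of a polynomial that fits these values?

4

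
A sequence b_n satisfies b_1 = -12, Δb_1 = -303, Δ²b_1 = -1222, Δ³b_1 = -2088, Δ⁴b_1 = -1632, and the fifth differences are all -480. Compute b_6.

-43267

Build the table forward from the leading diagonal:
D5: -480, -480, -480, -480, -480, -480
D4: -1632, -2112, -2592, -3072, -3552, -4032
D3: -2088, -3720, -5832, -8424, -11496, -15048
D2: -1222, -3310, -7030, -12862, -21286, -32782
D1: -303, -1525, -4835, -11865, -24727, -46013
b: -12, -315, -1840, -6675, -18540, -43267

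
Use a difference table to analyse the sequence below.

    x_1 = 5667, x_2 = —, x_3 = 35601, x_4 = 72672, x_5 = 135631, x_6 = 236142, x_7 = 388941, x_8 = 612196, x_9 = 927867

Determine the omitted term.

Using the last 7 terms:
First differences: 37071  62959  100511  152799  223255  315671
Second differences: 25888  37552  52288  70456  92416
Third differences: 11664  14736  18168  21960
Fourth differences: 3072  3432  3792
Fifth differences: 360  360
Constant fifth difference = 360.
Extend backward: 3072 − 360 = 2712;  11664 − 2712 = 8952;  25888 − 8952 = 16936;  37071 − 16936 = 20135;  35601 − 20135 = 15466

15466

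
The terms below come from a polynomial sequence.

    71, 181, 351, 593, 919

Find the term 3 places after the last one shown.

First differences: 110, 170, 242, 326
Second differences: 60, 72, 84
Third differences: 12, 12
The third differences are constant (12).
84 + 12 = 96;  326 + 96 = 422;  919 + 422 = 1341
96 + 12 = 108;  422 + 108 = 530;  1341 + 530 = 1871
108 + 12 = 120;  530 + 120 = 650;  1871 + 650 = 2521

2521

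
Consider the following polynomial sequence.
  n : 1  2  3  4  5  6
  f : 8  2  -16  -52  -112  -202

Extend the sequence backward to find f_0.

-6  -18  -36  -60  -90
-12  -18  -24  -30
-6  -6  -6
The third differences are constant at -6.
Work back: -12 + 6 = -6;  -6 + 6 = 0;  8 + 0 = 8

8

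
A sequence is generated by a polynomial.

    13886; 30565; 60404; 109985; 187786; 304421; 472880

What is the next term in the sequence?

First differences: 16679 , 29839 , 49581 , 77801 , 116635 , 168459
Second differences: 13160 , 19742 , 28220 , 38834 , 51824
Third differences: 6582 , 8478 , 10614 , 12990
Fourth differences: 1896 , 2136 , 2376
Fifth differences: 240 , 240
The fifth differences are constant (240).
2376 + 240 = 2616;  12990 + 2616 = 15606;  51824 + 15606 = 67430;  168459 + 67430 = 235889;  472880 + 235889 = 708769

708769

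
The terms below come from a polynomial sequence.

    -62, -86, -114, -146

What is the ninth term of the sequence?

-24 , -28 , -32
-4 , -4
Constant second difference = -4, so extend:
-32 − 4 = -36;  -146 − 36 = -182
-36 − 4 = -40;  -182 − 40 = -222
-40 − 4 = -44;  -222 − 44 = -266
-44 − 4 = -48;  -266 − 48 = -314
-48 − 4 = -52;  -314 − 52 = -366

-366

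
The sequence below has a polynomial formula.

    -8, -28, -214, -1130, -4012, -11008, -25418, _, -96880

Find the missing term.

-51934

Using the first 7 terms:
D1: -20  -186  -916  -2882  -6996  -14410
D2: -166  -730  -1966  -4114  -7414
D3: -564  -1236  -2148  -3300
D4: -672  -912  -1152
D5: -240  -240
Constant fifth difference = -240.
Extend forward: -1152 − 240 = -1392;  -3300 − 1392 = -4692;  -7414 − 4692 = -12106;  -14410 − 12106 = -26516;  -25418 − 26516 = -51934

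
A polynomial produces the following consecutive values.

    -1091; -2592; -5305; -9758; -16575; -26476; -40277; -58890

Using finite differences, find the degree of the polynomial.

4

D1: -1501, -2713, -4453, -6817, -9901, -13801, -18613
D2: -1212, -1740, -2364, -3084, -3900, -4812
D3: -528, -624, -720, -816, -912
D4: -96, -96, -96, -96
The fourth differences are constant, so the polynomial has degree 4.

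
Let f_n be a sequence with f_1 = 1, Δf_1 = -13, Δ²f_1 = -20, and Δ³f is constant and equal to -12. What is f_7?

-617

Build the table forward from the leading diagonal:
Third differences: -12, -12, -12, -12, -12, -12, -12
Second differences: -20, -32, -44, -56, -68, -80, -92
First differences: -13, -33, -65, -109, -165, -233, -313
f: 1, -12, -45, -110, -219, -384, -617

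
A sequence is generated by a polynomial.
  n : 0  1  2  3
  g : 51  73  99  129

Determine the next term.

163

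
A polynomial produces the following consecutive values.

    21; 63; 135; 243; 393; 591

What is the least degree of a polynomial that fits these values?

3

42, 72, 108, 150, 198
30, 36, 42, 48
6, 6, 6
The third differences are constant, so the polynomial has degree 3.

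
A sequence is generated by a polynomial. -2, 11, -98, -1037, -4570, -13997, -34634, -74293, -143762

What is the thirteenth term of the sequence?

-1066538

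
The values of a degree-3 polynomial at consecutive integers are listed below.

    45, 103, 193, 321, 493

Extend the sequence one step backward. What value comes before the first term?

58, 90, 128, 172
32, 38, 44
6, 6
The third differences are constant at 6.
Work back: 32 − 6 = 26;  58 − 26 = 32;  45 − 32 = 13

13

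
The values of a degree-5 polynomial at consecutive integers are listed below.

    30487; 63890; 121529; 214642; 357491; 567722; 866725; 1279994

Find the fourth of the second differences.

67382

Δ: 33403, 57639, 93113, 142849, 210231, 299003, 413269
Δ²: 24236, 35474, 49736, 67382, 88772, 114266
Δ³: 11238, 14262, 17646, 21390, 25494
Δ⁴: 3024, 3384, 3744, 4104
Δ⁵: 360, 360, 360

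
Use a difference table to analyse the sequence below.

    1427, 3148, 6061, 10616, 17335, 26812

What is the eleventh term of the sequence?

Δ: 1721  2913  4555  6719  9477
Δ²: 1192  1642  2164  2758
Δ³: 450  522  594
Δ⁴: 72  72
Fourth differences constant at 72.
594 + 72 = 666;  2758 + 666 = 3424;  9477 + 3424 = 12901;  26812 + 12901 = 39713
666 + 72 = 738;  3424 + 738 = 4162;  12901 + 4162 = 17063;  39713 + 17063 = 56776
738 + 72 = 810;  4162 + 810 = 4972;  17063 + 4972 = 22035;  56776 + 22035 = 78811
810 + 72 = 882;  4972 + 882 = 5854;  22035 + 5854 = 27889;  78811 + 27889 = 106700
882 + 72 = 954;  5854 + 954 = 6808;  27889 + 6808 = 34697;  106700 + 34697 = 141397

141397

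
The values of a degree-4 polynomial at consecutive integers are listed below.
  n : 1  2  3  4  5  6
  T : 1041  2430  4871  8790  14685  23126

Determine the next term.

First differences: 1389  2441  3919  5895  8441
Second differences: 1052  1478  1976  2546
Third differences: 426  498  570
Fourth differences: 72  72
The fourth differences are constant (72).
570 + 72 = 642;  2546 + 642 = 3188;  8441 + 3188 = 11629;  23126 + 11629 = 34755

34755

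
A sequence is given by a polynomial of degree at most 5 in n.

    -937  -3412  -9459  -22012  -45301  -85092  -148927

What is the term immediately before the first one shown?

Δ: -2475  -6047  -12553  -23289  -39791  -63835
Δ²: -3572  -6506  -10736  -16502  -24044
Δ³: -2934  -4230  -5766  -7542
Δ⁴: -1296  -1536  -1776
Δ⁵: -240  -240
The fifth differences are constant at -240.
Work back: -1296 + 240 = -1056;  -2934 + 1056 = -1878;  -3572 + 1878 = -1694;  -2475 + 1694 = -781;  -937 + 781 = -156

-156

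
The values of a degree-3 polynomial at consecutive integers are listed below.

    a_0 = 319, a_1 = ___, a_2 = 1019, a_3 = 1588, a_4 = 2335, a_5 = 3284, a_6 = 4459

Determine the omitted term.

604

Using the last 5 terms:
Δ: 569  747  949  1175
Δ²: 178  202  226
Δ³: 24  24
Constant third difference = 24.
Extend backward: 178 − 24 = 154;  569 − 154 = 415;  1019 − 415 = 604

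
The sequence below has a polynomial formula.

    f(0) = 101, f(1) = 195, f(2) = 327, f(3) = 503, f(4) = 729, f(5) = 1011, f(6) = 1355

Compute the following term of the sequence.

1767

Δ: 94 , 132 , 176 , 226 , 282 , 344
Δ²: 38 , 44 , 50 , 56 , 62
Δ³: 6 , 6 , 6 , 6
The third differences are constant (6).
62 + 6 = 68;  344 + 68 = 412;  1355 + 412 = 1767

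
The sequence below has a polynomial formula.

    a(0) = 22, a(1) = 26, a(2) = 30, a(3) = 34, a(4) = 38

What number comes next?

42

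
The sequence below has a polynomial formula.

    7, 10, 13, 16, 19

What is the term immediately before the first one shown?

3, 3, 3, 3
The first differences are constant at 3.
Work back: 7 − 3 = 4

4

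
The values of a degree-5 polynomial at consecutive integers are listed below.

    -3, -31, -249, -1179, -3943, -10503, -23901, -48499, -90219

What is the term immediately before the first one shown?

D1: -28  -218  -930  -2764  -6560  -13398  -24598  -41720
D2: -190  -712  -1834  -3796  -6838  -11200  -17122
D3: -522  -1122  -1962  -3042  -4362  -5922
D4: -600  -840  -1080  -1320  -1560
D5: -240  -240  -240  -240
The fifth differences are constant at -240.
Work back: -600 + 240 = -360;  -522 + 360 = -162;  -190 + 162 = -28;  -28 + 28 = 0;  -3 + 0 = -3

-3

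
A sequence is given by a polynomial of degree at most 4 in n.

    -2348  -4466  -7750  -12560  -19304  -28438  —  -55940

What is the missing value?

-40466

Using the first 6 terms:
First differences: -2118, -3284, -4810, -6744, -9134
Second differences: -1166, -1526, -1934, -2390
Third differences: -360, -408, -456
Fourth differences: -48, -48
Constant fourth difference = -48.
Extend forward: -456 − 48 = -504;  -2390 − 504 = -2894;  -9134 − 2894 = -12028;  -28438 − 12028 = -40466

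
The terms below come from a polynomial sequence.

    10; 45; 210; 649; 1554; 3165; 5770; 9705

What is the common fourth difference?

48

First differences: 35, 165, 439, 905, 1611, 2605, 3935
Second differences: 130, 274, 466, 706, 994, 1330
Third differences: 144, 192, 240, 288, 336
Fourth differences: 48, 48, 48, 48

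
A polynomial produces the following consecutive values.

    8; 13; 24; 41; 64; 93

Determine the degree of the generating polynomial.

D1: 5, 11, 17, 23, 29
D2: 6, 6, 6, 6
The second differences are constant, so the polynomial has degree 2.

2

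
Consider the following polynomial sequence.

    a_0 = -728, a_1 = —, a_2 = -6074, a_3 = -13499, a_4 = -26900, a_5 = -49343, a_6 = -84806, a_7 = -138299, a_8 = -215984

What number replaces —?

-2351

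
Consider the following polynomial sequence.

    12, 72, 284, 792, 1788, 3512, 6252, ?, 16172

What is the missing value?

10344

Using the first 7 terms:
Δ: 60  212  508  996  1724  2740
Δ²: 152  296  488  728  1016
Δ³: 144  192  240  288
Δ⁴: 48  48  48
Constant fourth difference = 48.
Extend forward: 288 + 48 = 336;  1016 + 336 = 1352;  2740 + 1352 = 4092;  6252 + 4092 = 10344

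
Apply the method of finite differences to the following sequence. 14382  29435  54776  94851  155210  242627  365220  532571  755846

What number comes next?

First differences: 15053, 25341, 40075, 60359, 87417, 122593, 167351, 223275
Second differences: 10288, 14734, 20284, 27058, 35176, 44758, 55924
Third differences: 4446, 5550, 6774, 8118, 9582, 11166
Fourth differences: 1104, 1224, 1344, 1464, 1584
Fifth differences: 120, 120, 120, 120
Fifth differences constant at 120.
1584 + 120 = 1704;  11166 + 1704 = 12870;  55924 + 12870 = 68794;  223275 + 68794 = 292069;  755846 + 292069 = 1047915

1047915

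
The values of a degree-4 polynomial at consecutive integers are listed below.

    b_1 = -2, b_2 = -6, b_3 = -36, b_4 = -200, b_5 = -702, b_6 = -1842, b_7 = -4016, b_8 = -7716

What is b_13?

-73046

-4, -30, -164, -502, -1140, -2174, -3700
-26, -134, -338, -638, -1034, -1526
-108, -204, -300, -396, -492
-96, -96, -96, -96
The fourth differences are constant (-96).
-492 − 96 = -588;  -1526 − 588 = -2114;  -3700 − 2114 = -5814;  -7716 − 5814 = -13530
-588 − 96 = -684;  -2114 − 684 = -2798;  -5814 − 2798 = -8612;  -13530 − 8612 = -22142
-684 − 96 = -780;  -2798 − 780 = -3578;  -8612 − 3578 = -12190;  -22142 − 12190 = -34332
-780 − 96 = -876;  -3578 − 876 = -4454;  -12190 − 4454 = -16644;  -34332 − 16644 = -50976
-876 − 96 = -972;  -4454 − 972 = -5426;  -16644 − 5426 = -22070;  -50976 − 22070 = -73046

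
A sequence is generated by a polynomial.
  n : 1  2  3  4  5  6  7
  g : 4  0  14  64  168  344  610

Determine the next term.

984

First differences: -4 , 14 , 50 , 104 , 176 , 266
Second differences: 18 , 36 , 54 , 72 , 90
Third differences: 18 , 18 , 18 , 18
Constant third difference = 18, so extend:
90 + 18 = 108;  266 + 108 = 374;  610 + 374 = 984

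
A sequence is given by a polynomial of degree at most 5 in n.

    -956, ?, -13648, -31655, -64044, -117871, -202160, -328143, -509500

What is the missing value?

Using the last 7 terms:
First differences: -18007  -32389  -53827  -84289  -125983  -181357
Second differences: -14382  -21438  -30462  -41694  -55374
Third differences: -7056  -9024  -11232  -13680
Fourth differences: -1968  -2208  -2448
Fifth differences: -240  -240
Constant fifth difference = -240.
Extend backward: -1968 + 240 = -1728;  -7056 + 1728 = -5328;  -14382 + 5328 = -9054;  -18007 + 9054 = -8953;  -13648 + 8953 = -4695

-4695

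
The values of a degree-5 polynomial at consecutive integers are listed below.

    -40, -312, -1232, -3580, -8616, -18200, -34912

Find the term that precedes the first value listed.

4

First differences: -272, -920, -2348, -5036, -9584, -16712
Second differences: -648, -1428, -2688, -4548, -7128
Third differences: -780, -1260, -1860, -2580
Fourth differences: -480, -600, -720
Fifth differences: -120, -120
The fifth differences are constant at -120.
Work back: -480 + 120 = -360;  -780 + 360 = -420;  -648 + 420 = -228;  -272 + 228 = -44;  -40 + 44 = 4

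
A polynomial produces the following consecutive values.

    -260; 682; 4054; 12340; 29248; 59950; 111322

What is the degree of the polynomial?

5

First differences: 942, 3372, 8286, 16908, 30702, 51372
Second differences: 2430, 4914, 8622, 13794, 20670
Third differences: 2484, 3708, 5172, 6876
Fourth differences: 1224, 1464, 1704
Fifth differences: 240, 240
The fifth differences are constant, so the polynomial has degree 5.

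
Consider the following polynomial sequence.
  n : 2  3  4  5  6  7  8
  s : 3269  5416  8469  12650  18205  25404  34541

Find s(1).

First differences: 2147  3053  4181  5555  7199  9137
Second differences: 906  1128  1374  1644  1938
Third differences: 222  246  270  294
Fourth differences: 24  24  24
The fourth differences are constant at 24.
Work back: 222 − 24 = 198;  906 − 198 = 708;  2147 − 708 = 1439;  3269 − 1439 = 1830

1830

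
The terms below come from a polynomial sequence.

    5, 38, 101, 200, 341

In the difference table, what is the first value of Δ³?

6

D1: 33, 63, 99, 141
D2: 30, 36, 42
D3: 6, 6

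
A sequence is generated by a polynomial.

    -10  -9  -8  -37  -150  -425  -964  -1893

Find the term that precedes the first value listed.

1  1  -29  -113  -275  -539  -929
0  -30  -84  -162  -264  -390
-30  -54  -78  -102  -126
-24  -24  -24  -24
The fourth differences are constant at -24.
Work back: -30 + 24 = -6;  0 + 6 = 6;  1 − 6 = -5;  -10 + 5 = -5

-5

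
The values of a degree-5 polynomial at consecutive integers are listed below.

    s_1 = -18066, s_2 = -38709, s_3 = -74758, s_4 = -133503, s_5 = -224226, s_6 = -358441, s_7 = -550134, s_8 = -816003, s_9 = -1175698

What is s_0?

-7291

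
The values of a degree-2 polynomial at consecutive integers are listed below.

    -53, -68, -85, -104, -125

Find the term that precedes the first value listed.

-40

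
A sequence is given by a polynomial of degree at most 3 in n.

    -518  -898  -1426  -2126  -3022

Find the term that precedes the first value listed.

-262

-380, -528, -700, -896
-148, -172, -196
-24, -24
The third differences are constant at -24.
Work back: -148 + 24 = -124;  -380 + 124 = -256;  -518 + 256 = -262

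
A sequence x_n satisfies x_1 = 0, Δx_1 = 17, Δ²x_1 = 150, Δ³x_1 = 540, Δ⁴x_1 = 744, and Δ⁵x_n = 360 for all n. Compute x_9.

Build the table forward from the leading diagonal:
Δ⁵: 360, 360, 360, 360, 360, 360, 360, 360, 360
Δ⁴: 744, 1104, 1464, 1824, 2184, 2544, 2904, 3264, 3624
Δ³: 540, 1284, 2388, 3852, 5676, 7860, 10404, 13308, 16572
Δ²: 150, 690, 1974, 4362, 8214, 13890, 21750, 32154, 45462
Δ: 17, 167, 857, 2831, 7193, 15407, 29297, 51047, 83201
x: 0, 17, 184, 1041, 3872, 11065, 26472, 55769, 106816

106816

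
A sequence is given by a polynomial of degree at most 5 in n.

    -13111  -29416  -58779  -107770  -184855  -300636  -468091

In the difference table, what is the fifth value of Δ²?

-51674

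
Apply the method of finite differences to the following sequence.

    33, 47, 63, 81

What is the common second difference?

2

D1: 14, 16, 18
D2: 2, 2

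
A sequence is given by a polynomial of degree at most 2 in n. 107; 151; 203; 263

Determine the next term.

44, 52, 60
8, 8
Second differences constant at 8.
60 + 8 = 68;  263 + 68 = 331

331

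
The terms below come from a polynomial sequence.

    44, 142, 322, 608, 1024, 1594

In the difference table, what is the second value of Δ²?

106

Δ: 98, 180, 286, 416, 570
Δ²: 82, 106, 130, 154
Δ³: 24, 24, 24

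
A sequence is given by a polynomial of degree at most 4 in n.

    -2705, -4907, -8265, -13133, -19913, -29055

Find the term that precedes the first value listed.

-1353

-2202, -3358, -4868, -6780, -9142
-1156, -1510, -1912, -2362
-354, -402, -450
-48, -48
The fourth differences are constant at -48.
Work back: -354 + 48 = -306;  -1156 + 306 = -850;  -2202 + 850 = -1352;  -2705 + 1352 = -1353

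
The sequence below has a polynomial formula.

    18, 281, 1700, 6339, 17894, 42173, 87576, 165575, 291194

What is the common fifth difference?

Δ: 263, 1419, 4639, 11555, 24279, 45403, 77999, 125619
Δ²: 1156, 3220, 6916, 12724, 21124, 32596, 47620
Δ³: 2064, 3696, 5808, 8400, 11472, 15024
Δ⁴: 1632, 2112, 2592, 3072, 3552
Δ⁵: 480, 480, 480, 480

480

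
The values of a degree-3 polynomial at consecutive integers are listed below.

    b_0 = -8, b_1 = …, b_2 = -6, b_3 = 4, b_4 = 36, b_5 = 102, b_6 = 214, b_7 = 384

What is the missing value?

Using the last 6 terms:
First differences: 10  32  66  112  170
Second differences: 22  34  46  58
Third differences: 12  12  12
Constant third difference = 12.
Extend backward: 22 − 12 = 10;  10 − 10 = 0;  -6 + 0 = -6

-6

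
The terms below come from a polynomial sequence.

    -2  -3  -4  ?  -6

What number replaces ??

Using the first 3 terms:
D1: -1  -1
Constant first difference = -1.
Extend forward: -4 − 1 = -5

-5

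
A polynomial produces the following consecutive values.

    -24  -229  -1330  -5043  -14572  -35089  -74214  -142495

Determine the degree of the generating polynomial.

D1: -205, -1101, -3713, -9529, -20517, -39125, -68281
D2: -896, -2612, -5816, -10988, -18608, -29156
D3: -1716, -3204, -5172, -7620, -10548
D4: -1488, -1968, -2448, -2928
D5: -480, -480, -480
The fifth differences are constant, so the polynomial has degree 5.

5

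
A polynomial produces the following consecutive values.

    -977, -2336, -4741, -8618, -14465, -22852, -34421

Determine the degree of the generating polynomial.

-1359, -2405, -3877, -5847, -8387, -11569
-1046, -1472, -1970, -2540, -3182
-426, -498, -570, -642
-72, -72, -72
The fourth differences are constant, so the polynomial has degree 4.

4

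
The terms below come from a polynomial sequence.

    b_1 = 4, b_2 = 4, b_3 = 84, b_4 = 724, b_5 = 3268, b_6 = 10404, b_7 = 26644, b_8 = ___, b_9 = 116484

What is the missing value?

Using the first 7 terms:
First differences: 0, 80, 640, 2544, 7136, 16240
Second differences: 80, 560, 1904, 4592, 9104
Third differences: 480, 1344, 2688, 4512
Fourth differences: 864, 1344, 1824
Fifth differences: 480, 480
Constant fifth difference = 480.
Extend forward: 1824 + 480 = 2304;  4512 + 2304 = 6816;  9104 + 6816 = 15920;  16240 + 15920 = 32160;  26644 + 32160 = 58804

58804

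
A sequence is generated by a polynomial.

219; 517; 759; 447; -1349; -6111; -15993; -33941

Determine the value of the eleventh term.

-180041

298, 242, -312, -1796, -4762, -9882, -17948
-56, -554, -1484, -2966, -5120, -8066
-498, -930, -1482, -2154, -2946
-432, -552, -672, -792
-120, -120, -120
Fifth differences constant at -120.
-792 − 120 = -912;  -2946 − 912 = -3858;  -8066 − 3858 = -11924;  -17948 − 11924 = -29872;  -33941 − 29872 = -63813
-912 − 120 = -1032;  -3858 − 1032 = -4890;  -11924 − 4890 = -16814;  -29872 − 16814 = -46686;  -63813 − 46686 = -110499
-1032 − 120 = -1152;  -4890 − 1152 = -6042;  -16814 − 6042 = -22856;  -46686 − 22856 = -69542;  -110499 − 69542 = -180041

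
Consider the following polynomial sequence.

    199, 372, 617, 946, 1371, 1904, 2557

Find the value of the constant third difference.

12

First differences: 173, 245, 329, 425, 533, 653
Second differences: 72, 84, 96, 108, 120
Third differences: 12, 12, 12, 12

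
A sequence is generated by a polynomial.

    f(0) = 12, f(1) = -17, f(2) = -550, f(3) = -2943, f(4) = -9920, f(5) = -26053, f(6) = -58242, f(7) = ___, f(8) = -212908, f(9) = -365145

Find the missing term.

-116195

Using the first 7 terms:
Δ: -29  -533  -2393  -6977  -16133  -32189
Δ²: -504  -1860  -4584  -9156  -16056
Δ³: -1356  -2724  -4572  -6900
Δ⁴: -1368  -1848  -2328
Δ⁵: -480  -480
Constant fifth difference = -480.
Extend forward: -2328 − 480 = -2808;  -6900 − 2808 = -9708;  -16056 − 9708 = -25764;  -32189 − 25764 = -57953;  -58242 − 57953 = -116195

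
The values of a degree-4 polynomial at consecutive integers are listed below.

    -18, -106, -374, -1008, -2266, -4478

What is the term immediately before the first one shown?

D1: -88, -268, -634, -1258, -2212
D2: -180, -366, -624, -954
D3: -186, -258, -330
D4: -72, -72
The fourth differences are constant at -72.
Work back: -186 + 72 = -114;  -180 + 114 = -66;  -88 + 66 = -22;  -18 + 22 = 4

4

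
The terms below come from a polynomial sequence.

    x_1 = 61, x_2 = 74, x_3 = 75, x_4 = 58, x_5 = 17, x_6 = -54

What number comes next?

D1: 13 , 1 , -17 , -41 , -71
D2: -12 , -18 , -24 , -30
D3: -6 , -6 , -6
The third differences are constant (-6).
-30 − 6 = -36;  -71 − 36 = -107;  -54 − 107 = -161

-161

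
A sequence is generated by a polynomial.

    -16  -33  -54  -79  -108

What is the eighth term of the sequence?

-219

First differences: -17  -21  -25  -29
Second differences: -4  -4  -4
Constant second difference = -4, so extend:
-29 − 4 = -33;  -108 − 33 = -141
-33 − 4 = -37;  -141 − 37 = -178
-37 − 4 = -41;  -178 − 41 = -219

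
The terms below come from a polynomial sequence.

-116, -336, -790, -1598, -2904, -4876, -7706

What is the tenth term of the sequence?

First differences: -220, -454, -808, -1306, -1972, -2830
Second differences: -234, -354, -498, -666, -858
Third differences: -120, -144, -168, -192
Fourth differences: -24, -24, -24
Fourth differences constant at -24.
-192 − 24 = -216;  -858 − 216 = -1074;  -2830 − 1074 = -3904;  -7706 − 3904 = -11610
-216 − 24 = -240;  -1074 − 240 = -1314;  -3904 − 1314 = -5218;  -11610 − 5218 = -16828
-240 − 24 = -264;  -1314 − 264 = -1578;  -5218 − 1578 = -6796;  -16828 − 6796 = -23624

-23624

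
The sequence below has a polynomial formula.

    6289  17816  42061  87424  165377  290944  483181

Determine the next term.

11527, 24245, 45363, 77953, 125567, 192237
12718, 21118, 32590, 47614, 66670
8400, 11472, 15024, 19056
3072, 3552, 4032
480, 480
The fifth differences are constant (480).
4032 + 480 = 4512;  19056 + 4512 = 23568;  66670 + 23568 = 90238;  192237 + 90238 = 282475;  483181 + 282475 = 765656

765656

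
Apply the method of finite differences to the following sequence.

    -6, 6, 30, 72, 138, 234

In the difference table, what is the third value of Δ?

D1: 12, 24, 42, 66, 96
D2: 12, 18, 24, 30
D3: 6, 6, 6

42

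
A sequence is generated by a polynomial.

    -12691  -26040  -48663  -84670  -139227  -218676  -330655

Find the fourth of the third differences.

First differences: -13349, -22623, -36007, -54557, -79449, -111979
Second differences: -9274, -13384, -18550, -24892, -32530
Third differences: -4110, -5166, -6342, -7638
Fourth differences: -1056, -1176, -1296
Fifth differences: -120, -120

-7638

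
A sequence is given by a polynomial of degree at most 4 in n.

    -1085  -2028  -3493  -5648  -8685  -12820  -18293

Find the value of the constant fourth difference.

-24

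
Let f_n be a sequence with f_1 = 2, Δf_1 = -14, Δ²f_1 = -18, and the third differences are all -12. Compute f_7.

-592

Build the table forward from the leading diagonal:
D3: -12, -12, -12, -12, -12, -12, -12
D2: -18, -30, -42, -54, -66, -78, -90
D1: -14, -32, -62, -104, -158, -224, -302
f: 2, -12, -44, -106, -210, -368, -592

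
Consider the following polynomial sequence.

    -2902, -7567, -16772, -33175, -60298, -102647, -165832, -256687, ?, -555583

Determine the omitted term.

-383390

Using the first 8 terms:
Δ: -4665, -9205, -16403, -27123, -42349, -63185, -90855
Δ²: -4540, -7198, -10720, -15226, -20836, -27670
Δ³: -2658, -3522, -4506, -5610, -6834
Δ⁴: -864, -984, -1104, -1224
Δ⁵: -120, -120, -120
Constant fifth difference = -120.
Extend forward: -1224 − 120 = -1344;  -6834 − 1344 = -8178;  -27670 − 8178 = -35848;  -90855 − 35848 = -126703;  -256687 − 126703 = -383390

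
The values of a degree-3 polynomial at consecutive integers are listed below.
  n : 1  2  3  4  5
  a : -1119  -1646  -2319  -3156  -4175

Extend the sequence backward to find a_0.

D1: -527  -673  -837  -1019
D2: -146  -164  -182
D3: -18  -18
The third differences are constant at -18.
Work back: -146 + 18 = -128;  -527 + 128 = -399;  -1119 + 399 = -720

-720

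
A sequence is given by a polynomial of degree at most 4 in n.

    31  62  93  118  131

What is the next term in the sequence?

126

31, 31, 25, 13
0, -6, -12
-6, -6
Constant third difference = -6, so extend:
-12 − 6 = -18;  13 − 18 = -5;  131 − 5 = 126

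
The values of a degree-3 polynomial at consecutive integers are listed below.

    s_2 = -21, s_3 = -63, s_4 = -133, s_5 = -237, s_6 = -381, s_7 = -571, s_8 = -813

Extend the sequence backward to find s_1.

-1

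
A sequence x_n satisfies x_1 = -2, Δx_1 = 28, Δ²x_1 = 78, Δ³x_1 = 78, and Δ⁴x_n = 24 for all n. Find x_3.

Build the table forward from the leading diagonal:
D4: 24  24  24
D3: 78  102  126
D2: 78  156  258
D1: 28  106  262
x: -2  26  132

132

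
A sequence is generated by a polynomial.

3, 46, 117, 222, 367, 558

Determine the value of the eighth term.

1102

Δ: 43, 71, 105, 145, 191
Δ²: 28, 34, 40, 46
Δ³: 6, 6, 6
Third differences constant at 6.
46 + 6 = 52;  191 + 52 = 243;  558 + 243 = 801
52 + 6 = 58;  243 + 58 = 301;  801 + 301 = 1102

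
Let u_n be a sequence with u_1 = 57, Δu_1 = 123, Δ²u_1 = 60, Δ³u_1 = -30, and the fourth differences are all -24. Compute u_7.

735

Build the table forward from the leading diagonal:
D4: -24  -24  -24  -24  -24  -24  -24
D3: -30  -54  -78  -102  -126  -150  -174
D2: 60  30  -24  -102  -204  -330  -480
D1: 123  183  213  189  87  -117  -447
u: 57  180  363  576  765  852  735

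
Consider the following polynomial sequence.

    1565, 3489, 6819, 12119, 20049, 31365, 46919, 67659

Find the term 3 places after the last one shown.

171915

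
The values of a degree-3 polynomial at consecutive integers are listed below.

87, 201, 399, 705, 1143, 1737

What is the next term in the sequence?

First differences: 114  198  306  438  594
Second differences: 84  108  132  156
Third differences: 24  24  24
The third differences are constant (24).
156 + 24 = 180;  594 + 180 = 774;  1737 + 774 = 2511

2511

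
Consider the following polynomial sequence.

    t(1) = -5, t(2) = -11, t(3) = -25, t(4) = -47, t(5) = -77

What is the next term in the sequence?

D1: -6  -14  -22  -30
D2: -8  -8  -8
The second differences are constant (-8).
-30 − 8 = -38;  -77 − 38 = -115

-115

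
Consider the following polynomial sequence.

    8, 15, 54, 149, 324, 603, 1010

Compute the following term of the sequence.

D1: 7 , 39 , 95 , 175 , 279 , 407
D2: 32 , 56 , 80 , 104 , 128
D3: 24 , 24 , 24 , 24
Third differences constant at 24.
128 + 24 = 152;  407 + 152 = 559;  1010 + 559 = 1569

1569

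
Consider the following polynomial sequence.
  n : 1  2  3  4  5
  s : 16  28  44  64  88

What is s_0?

8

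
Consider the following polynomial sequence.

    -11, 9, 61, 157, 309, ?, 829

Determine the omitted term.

529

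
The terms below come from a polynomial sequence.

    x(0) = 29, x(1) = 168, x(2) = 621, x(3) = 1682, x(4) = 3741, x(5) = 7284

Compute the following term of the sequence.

12893

First differences: 139, 453, 1061, 2059, 3543
Second differences: 314, 608, 998, 1484
Third differences: 294, 390, 486
Fourth differences: 96, 96
The fourth differences are constant (96).
486 + 96 = 582;  1484 + 582 = 2066;  3543 + 2066 = 5609;  7284 + 5609 = 12893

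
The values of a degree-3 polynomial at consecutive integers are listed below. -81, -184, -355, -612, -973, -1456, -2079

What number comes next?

-2860

D1: -103, -171, -257, -361, -483, -623
D2: -68, -86, -104, -122, -140
D3: -18, -18, -18, -18
Constant third difference = -18, so extend:
-140 − 18 = -158;  -623 − 158 = -781;  -2079 − 781 = -2860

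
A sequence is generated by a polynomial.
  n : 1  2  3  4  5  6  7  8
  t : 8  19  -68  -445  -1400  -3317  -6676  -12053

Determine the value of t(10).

-31645

D1: 11  -87  -377  -955  -1917  -3359  -5377
D2: -98  -290  -578  -962  -1442  -2018
D3: -192  -288  -384  -480  -576
D4: -96  -96  -96  -96
Constant fourth difference = -96, so extend:
-576 − 96 = -672;  -2018 − 672 = -2690;  -5377 − 2690 = -8067;  -12053 − 8067 = -20120
-672 − 96 = -768;  -2690 − 768 = -3458;  -8067 − 3458 = -11525;  -20120 − 11525 = -31645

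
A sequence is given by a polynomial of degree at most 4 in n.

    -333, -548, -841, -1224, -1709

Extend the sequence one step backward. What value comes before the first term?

-184

-215  -293  -383  -485
-78  -90  -102
-12  -12
The third differences are constant at -12.
Work back: -78 + 12 = -66;  -215 + 66 = -149;  -333 + 149 = -184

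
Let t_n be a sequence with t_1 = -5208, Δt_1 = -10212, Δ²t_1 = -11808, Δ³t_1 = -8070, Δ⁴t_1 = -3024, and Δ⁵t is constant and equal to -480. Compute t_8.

-723030

Build the table forward from the leading diagonal:
D5: -480, -480, -480, -480, -480, -480, -480, -480
D4: -3024, -3504, -3984, -4464, -4944, -5424, -5904, -6384
D3: -8070, -11094, -14598, -18582, -23046, -27990, -33414, -39318
D2: -11808, -19878, -30972, -45570, -64152, -87198, -115188, -148602
D1: -10212, -22020, -41898, -72870, -118440, -182592, -269790, -384978
t: -5208, -15420, -37440, -79338, -152208, -270648, -453240, -723030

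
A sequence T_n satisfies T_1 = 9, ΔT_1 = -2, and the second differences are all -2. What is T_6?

Build the table forward from the leading diagonal:
Second differences: -2  -2  -2  -2  -2  -2
First differences: -2  -4  -6  -8  -10  -12
T: 9  7  3  -3  -11  -21

-21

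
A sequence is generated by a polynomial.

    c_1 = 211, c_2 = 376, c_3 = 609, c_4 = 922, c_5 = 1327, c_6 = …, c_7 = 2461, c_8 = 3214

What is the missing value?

Using the first 5 terms:
D1: 165  233  313  405
D2: 68  80  92
D3: 12  12
Constant third difference = 12.
Extend forward: 92 + 12 = 104;  405 + 104 = 509;  1327 + 509 = 1836

1836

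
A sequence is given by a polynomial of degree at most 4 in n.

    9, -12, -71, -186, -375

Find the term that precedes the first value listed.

10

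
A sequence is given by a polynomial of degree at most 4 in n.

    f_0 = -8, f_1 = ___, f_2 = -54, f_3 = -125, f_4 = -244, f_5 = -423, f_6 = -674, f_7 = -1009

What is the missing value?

-19

Using the last 6 terms:
Δ: -71, -119, -179, -251, -335
Δ²: -48, -60, -72, -84
Δ³: -12, -12, -12
Constant third difference = -12.
Extend backward: -48 + 12 = -36;  -71 + 36 = -35;  -54 + 35 = -19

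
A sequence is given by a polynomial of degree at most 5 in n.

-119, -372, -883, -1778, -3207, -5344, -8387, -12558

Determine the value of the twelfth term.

-45802

D1: -253 , -511 , -895 , -1429 , -2137 , -3043 , -4171
D2: -258 , -384 , -534 , -708 , -906 , -1128
D3: -126 , -150 , -174 , -198 , -222
D4: -24 , -24 , -24 , -24
The fourth differences are constant (-24).
-222 − 24 = -246;  -1128 − 246 = -1374;  -4171 − 1374 = -5545;  -12558 − 5545 = -18103
-246 − 24 = -270;  -1374 − 270 = -1644;  -5545 − 1644 = -7189;  -18103 − 7189 = -25292
-270 − 24 = -294;  -1644 − 294 = -1938;  -7189 − 1938 = -9127;  -25292 − 9127 = -34419
-294 − 24 = -318;  -1938 − 318 = -2256;  -9127 − 2256 = -11383;  -34419 − 11383 = -45802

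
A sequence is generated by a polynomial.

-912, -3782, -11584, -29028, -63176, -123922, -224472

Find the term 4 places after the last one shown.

-2870 , -7802 , -17444 , -34148 , -60746 , -100550
-4932 , -9642 , -16704 , -26598 , -39804
-4710 , -7062 , -9894 , -13206
-2352 , -2832 , -3312
-480 , -480
The fifth differences are constant (-480).
-3312 − 480 = -3792;  -13206 − 3792 = -16998;  -39804 − 16998 = -56802;  -100550 − 56802 = -157352;  -224472 − 157352 = -381824
-3792 − 480 = -4272;  -16998 − 4272 = -21270;  -56802 − 21270 = -78072;  -157352 − 78072 = -235424;  -381824 − 235424 = -617248
-4272 − 480 = -4752;  -21270 − 4752 = -26022;  -78072 − 26022 = -104094;  -235424 − 104094 = -339518;  -617248 − 339518 = -956766
-4752 − 480 = -5232;  -26022 − 5232 = -31254;  -104094 − 31254 = -135348;  -339518 − 135348 = -474866;  -956766 − 474866 = -1431632

-1431632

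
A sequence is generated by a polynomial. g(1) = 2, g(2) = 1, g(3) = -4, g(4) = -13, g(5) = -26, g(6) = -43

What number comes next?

-64

D1: -1  -5  -9  -13  -17
D2: -4  -4  -4  -4
Constant second difference = -4, so extend:
-17 − 4 = -21;  -43 − 21 = -64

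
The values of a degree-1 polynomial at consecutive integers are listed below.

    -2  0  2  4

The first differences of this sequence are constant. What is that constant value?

D1: 2, 2, 2

2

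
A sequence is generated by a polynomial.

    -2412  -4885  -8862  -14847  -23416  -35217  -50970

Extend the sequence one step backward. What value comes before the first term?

D1: -2473, -3977, -5985, -8569, -11801, -15753
D2: -1504, -2008, -2584, -3232, -3952
D3: -504, -576, -648, -720
D4: -72, -72, -72
The fourth differences are constant at -72.
Work back: -504 + 72 = -432;  -1504 + 432 = -1072;  -2473 + 1072 = -1401;  -2412 + 1401 = -1011

-1011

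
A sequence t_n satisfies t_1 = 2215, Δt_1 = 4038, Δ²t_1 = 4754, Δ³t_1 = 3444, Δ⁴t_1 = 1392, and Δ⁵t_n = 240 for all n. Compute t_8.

304615

Build the table forward from the leading diagonal:
Δ⁵: 240  240  240  240  240  240  240  240
Δ⁴: 1392  1632  1872  2112  2352  2592  2832  3072
Δ³: 3444  4836  6468  8340  10452  12804  15396  18228
Δ²: 4754  8198  13034  19502  27842  38294  51098  66494
Δ: 4038  8792  16990  30024  49526  77368  115662  166760
t: 2215  6253  15045  32035  62059  111585  188953  304615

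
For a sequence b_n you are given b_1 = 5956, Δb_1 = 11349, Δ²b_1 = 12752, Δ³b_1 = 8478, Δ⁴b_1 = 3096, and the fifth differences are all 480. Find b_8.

Build the table forward from the leading diagonal:
D5: 480, 480, 480, 480, 480, 480, 480, 480
D4: 3096, 3576, 4056, 4536, 5016, 5496, 5976, 6456
D3: 8478, 11574, 15150, 19206, 23742, 28758, 34254, 40230
D2: 12752, 21230, 32804, 47954, 67160, 90902, 119660, 153914
D1: 11349, 24101, 45331, 78135, 126089, 193249, 284151, 403811
b: 5956, 17305, 41406, 86737, 164872, 290961, 484210, 768361

768361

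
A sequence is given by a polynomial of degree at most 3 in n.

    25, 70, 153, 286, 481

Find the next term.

45  83  133  195
38  50  62
12  12
The third differences are constant (12).
62 + 12 = 74;  195 + 74 = 269;  481 + 269 = 750

750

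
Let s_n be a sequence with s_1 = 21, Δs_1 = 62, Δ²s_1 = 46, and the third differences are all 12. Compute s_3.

Build the table forward from the leading diagonal:
Third differences: 12, 12, 12
Second differences: 46, 58, 70
First differences: 62, 108, 166
s: 21, 83, 191

191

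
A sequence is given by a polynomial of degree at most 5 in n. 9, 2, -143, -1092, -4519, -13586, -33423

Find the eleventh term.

-7  -145  -949  -3427  -9067  -19837
-138  -804  -2478  -5640  -10770
-666  -1674  -3162  -5130
-1008  -1488  -1968
-480  -480
The fifth differences are constant (-480).
-1968 − 480 = -2448;  -5130 − 2448 = -7578;  -10770 − 7578 = -18348;  -19837 − 18348 = -38185;  -33423 − 38185 = -71608
-2448 − 480 = -2928;  -7578 − 2928 = -10506;  -18348 − 10506 = -28854;  -38185 − 28854 = -67039;  -71608 − 67039 = -138647
-2928 − 480 = -3408;  -10506 − 3408 = -13914;  -28854 − 13914 = -42768;  -67039 − 42768 = -109807;  -138647 − 109807 = -248454
-3408 − 480 = -3888;  -13914 − 3888 = -17802;  -42768 − 17802 = -60570;  -109807 − 60570 = -170377;  -248454 − 170377 = -418831

-418831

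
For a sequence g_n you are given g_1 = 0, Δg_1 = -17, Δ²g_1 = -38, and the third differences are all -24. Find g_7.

Build the table forward from the leading diagonal:
D3: -24  -24  -24  -24  -24  -24  -24
D2: -38  -62  -86  -110  -134  -158  -182
D1: -17  -55  -117  -203  -313  -447  -605
g: 0  -17  -72  -189  -392  -705  -1152

-1152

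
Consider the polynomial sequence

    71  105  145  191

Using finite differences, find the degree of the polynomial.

34, 40, 46
6, 6
The second differences are constant, so the polynomial has degree 2.

2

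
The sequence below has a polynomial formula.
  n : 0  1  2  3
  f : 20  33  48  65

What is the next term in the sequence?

First differences: 13, 15, 17
Second differences: 2, 2
The second differences are constant (2).
17 + 2 = 19;  65 + 19 = 84

84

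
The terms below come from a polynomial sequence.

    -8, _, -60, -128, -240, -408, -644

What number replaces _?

Using the last 5 terms:
Δ: -68, -112, -168, -236
Δ²: -44, -56, -68
Δ³: -12, -12
Constant third difference = -12.
Extend backward: -44 + 12 = -32;  -68 + 32 = -36;  -60 + 36 = -24

-24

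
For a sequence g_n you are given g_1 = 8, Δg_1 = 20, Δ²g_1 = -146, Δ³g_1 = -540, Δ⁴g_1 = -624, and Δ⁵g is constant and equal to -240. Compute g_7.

-23662

Build the table forward from the leading diagonal:
Δ⁵: -240, -240, -240, -240, -240, -240, -240
Δ⁴: -624, -864, -1104, -1344, -1584, -1824, -2064
Δ³: -540, -1164, -2028, -3132, -4476, -6060, -7884
Δ²: -146, -686, -1850, -3878, -7010, -11486, -17546
Δ: 20, -126, -812, -2662, -6540, -13550, -25036
g: 8, 28, -98, -910, -3572, -10112, -23662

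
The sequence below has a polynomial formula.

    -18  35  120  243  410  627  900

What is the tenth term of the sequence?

2115

D1: 53 , 85 , 123 , 167 , 217 , 273
D2: 32 , 38 , 44 , 50 , 56
D3: 6 , 6 , 6 , 6
Constant third difference = 6, so extend:
56 + 6 = 62;  273 + 62 = 335;  900 + 335 = 1235
62 + 6 = 68;  335 + 68 = 403;  1235 + 403 = 1638
68 + 6 = 74;  403 + 74 = 477;  1638 + 477 = 2115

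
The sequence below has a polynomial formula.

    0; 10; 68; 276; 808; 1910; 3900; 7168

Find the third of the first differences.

D1: 10, 58, 208, 532, 1102, 1990, 3268
D2: 48, 150, 324, 570, 888, 1278
D3: 102, 174, 246, 318, 390
D4: 72, 72, 72, 72

208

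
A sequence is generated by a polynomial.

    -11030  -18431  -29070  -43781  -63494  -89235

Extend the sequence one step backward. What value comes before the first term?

First differences: -7401, -10639, -14711, -19713, -25741
Second differences: -3238, -4072, -5002, -6028
Third differences: -834, -930, -1026
Fourth differences: -96, -96
The fourth differences are constant at -96.
Work back: -834 + 96 = -738;  -3238 + 738 = -2500;  -7401 + 2500 = -4901;  -11030 + 4901 = -6129

-6129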